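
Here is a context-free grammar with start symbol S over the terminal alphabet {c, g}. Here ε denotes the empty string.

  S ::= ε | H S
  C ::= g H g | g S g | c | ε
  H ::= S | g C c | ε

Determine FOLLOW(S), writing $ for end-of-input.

FIRST(C) = {ε, c, g}
FIRST(S) = {ε, g}  (via H S)
FIRST(H) = {ε, g}  (via S)
FOLLOW(S) includes $ since S is the start symbol.
FOLLOW(C): in H::=g C c, C is followed by c with FIRST {c}. Thus FOLLOW(C) = {c}.
FOLLOW(S): in S::=H S, the suffix after S is empty (adds nothing new); in C::=g S g, S is followed by g with FIRST {g}; in H::=S, the suffix after S is empty, so FOLLOW(S) ⊇ FOLLOW(H) = {$, g}. Thus FOLLOW(S) = {$, g}.
FOLLOW(H): in S::=H S, H is followed by S with FIRST {ε, g}; in S::=H S, the suffix after H is nullable, so FOLLOW(H) ⊇ FOLLOW(S) = {$, g}; in C::=g H g, H is followed by g with FIRST {g}. Thus FOLLOW(H) = {$, g}.

{$, g}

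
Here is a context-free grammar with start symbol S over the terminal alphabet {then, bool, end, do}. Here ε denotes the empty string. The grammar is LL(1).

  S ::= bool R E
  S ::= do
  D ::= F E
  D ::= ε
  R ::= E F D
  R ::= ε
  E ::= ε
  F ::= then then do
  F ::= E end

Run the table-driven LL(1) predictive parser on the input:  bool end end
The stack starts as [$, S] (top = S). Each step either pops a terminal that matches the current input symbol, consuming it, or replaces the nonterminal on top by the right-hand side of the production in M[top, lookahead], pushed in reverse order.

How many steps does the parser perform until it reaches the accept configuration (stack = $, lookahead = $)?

step 1: stack=$ S  input=bool end end $  — expand S ::= bool R E
step 2: stack=$ E R bool  input=bool end end $  — match bool
step 3: stack=$ E R  input=end end $  — expand R ::= E F D
step 4: stack=$ E D F E  input=end end $  — expand E ::= ε
step 5: stack=$ E D F  input=end end $  — expand F ::= E end
step 6: stack=$ E D end E  input=end end $  — expand E ::= ε
step 7: stack=$ E D end  input=end end $  — match end
step 8: stack=$ E D  input=end $  — expand D ::= F E
step 9: stack=$ E E F  input=end $  — expand F ::= E end
step 10: stack=$ E E end E  input=end $  — expand E ::= ε
step 11: stack=$ E E end  input=end $  — match end
step 12: stack=$ E E  input=$  — expand E ::= ε
step 13: stack=$ E  input=$  — expand E ::= ε
Accept reached after 13 steps.

13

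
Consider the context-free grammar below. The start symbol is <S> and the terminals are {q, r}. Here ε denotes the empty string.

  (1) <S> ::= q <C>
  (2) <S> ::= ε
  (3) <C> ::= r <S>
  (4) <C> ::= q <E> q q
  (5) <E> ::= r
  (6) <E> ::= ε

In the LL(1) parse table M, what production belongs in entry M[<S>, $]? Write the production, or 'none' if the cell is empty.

<S> ::= ε

FIRST(<S>): from <S>::=q <C> we get {q}; from <S>::=ε we get {ε}. So FIRST(<S>) = {ε, q}.
FIRST(<C>): from <C>::=r <S> we get {r}; from <C>::=q <E> q q we get {q}. So FIRST(<C>) = {q, r}.
FIRST(<E>): from <E>::=r we get {r}; from <E>::=ε we get {ε}. So FIRST(<E>) = {ε, r}.
FOLLOW(<S>) includes $ since <S> is the start symbol.
FOLLOW(<S>): in <C>::=r <S>, the suffix after <S> is empty, so FOLLOW(<S>) ⊇ FOLLOW(<C>) = {$}. Thus FOLLOW(<S>) = {$}.
FOLLOW(<C>): in <S>::=q <C>, the suffix after <C> is empty, so FOLLOW(<C>) ⊇ FOLLOW(<S>) = {$}. Thus FOLLOW(<C>) = {$}.
For <S> ::= q <C>: FIRST(q <C>) = {q}, so it goes in M[<S>, t] for t ∈ {q}.
For <S> ::= ε: FIRST(ε) = {ε}, so it goes in M[<S>, t] for t ∈ {}; since ε ∈ FIRST, also for every t ∈ FOLLOW(<S>) = {$}.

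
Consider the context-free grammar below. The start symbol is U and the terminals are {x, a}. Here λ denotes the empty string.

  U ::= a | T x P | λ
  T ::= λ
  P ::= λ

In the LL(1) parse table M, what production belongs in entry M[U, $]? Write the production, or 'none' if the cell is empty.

U ::= λ

FIRST(T): from T::=λ we get {λ}. So FIRST(T) = {λ}.
FIRST(P): from P::=λ we get {λ}. So FIRST(P) = {λ}.
FIRST(U): from U::=a we get {a}; from U::=T x P we get {x}; from U::=λ we get {λ}. So FIRST(U) = {λ, a, x}.
FOLLOW(U) includes $ since U is the start symbol.
FOLLOW(U): U appears on no right-hand side. Thus FOLLOW(U) = {$}.
For U ::= a: FIRST(a) = {a}, so it goes in M[U, t] for t ∈ {a}.
For U ::= T x P: FIRST(T x P) = {x}, so it goes in M[U, t] for t ∈ {x}.
For U ::= λ: FIRST(λ) = {λ}, so it goes in M[U, t] for t ∈ {}; since λ ∈ FIRST, also for every t ∈ FOLLOW(U) = {$}.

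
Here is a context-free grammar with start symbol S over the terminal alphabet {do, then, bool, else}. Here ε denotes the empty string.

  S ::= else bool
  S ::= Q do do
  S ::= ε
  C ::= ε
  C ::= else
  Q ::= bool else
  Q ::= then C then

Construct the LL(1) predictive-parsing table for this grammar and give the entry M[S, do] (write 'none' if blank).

FIRST(C) = {ε, else}
FIRST(Q) = {bool, then}
FIRST(S) = {ε, bool, else, then}  (via Q do do)
FOLLOW(S) includes $ since S is the start symbol.
FOLLOW(S): S appears on no right-hand side. Thus FOLLOW(S) = {$}.
For S ::= else bool: FIRST(else bool) = {else}, so it goes in M[S, t] for t ∈ {else}.
For S ::= Q do do: FIRST(Q do do) = {bool, then}, so it goes in M[S, t] for t ∈ {bool, then}.
For S ::= ε: FIRST(ε) = {ε}, so it goes in M[S, t] for t ∈ {}; since ε ∈ FIRST, also for every t ∈ FOLLOW(S) = {$}.
None of these place a production in M[S, do].

none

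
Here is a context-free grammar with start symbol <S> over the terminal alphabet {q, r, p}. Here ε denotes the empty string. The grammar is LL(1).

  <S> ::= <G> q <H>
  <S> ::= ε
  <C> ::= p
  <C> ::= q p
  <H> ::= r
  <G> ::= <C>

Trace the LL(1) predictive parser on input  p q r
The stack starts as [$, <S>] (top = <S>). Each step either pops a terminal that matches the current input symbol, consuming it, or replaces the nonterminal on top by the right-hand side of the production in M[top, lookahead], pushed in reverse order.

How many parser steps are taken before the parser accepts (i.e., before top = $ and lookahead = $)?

7

     Stack        Input    Action
  1  $ <S>        p q r $  expand <S> ::= <G> q <H>
  2  $ <H> q <G>  p q r $  expand <G> ::= <C>
  3  $ <H> q <C>  p q r $  expand <C> ::= p
  4  $ <H> q p    p q r $  match p
  5  $ <H> q      q r $    match q
  6  $ <H>        r $      expand <H> ::= r
  7  $ r          r $      match r
Accept reached after 7 steps.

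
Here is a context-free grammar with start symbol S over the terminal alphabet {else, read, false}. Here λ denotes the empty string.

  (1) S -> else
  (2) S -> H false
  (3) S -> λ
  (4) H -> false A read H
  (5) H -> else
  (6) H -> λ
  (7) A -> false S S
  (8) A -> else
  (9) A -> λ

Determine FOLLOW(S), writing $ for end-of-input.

FIRST(H): from H->false A read H we get {false}; from H->else we get {else}; from H->λ we get {λ}. So FIRST(H) = {λ, else, false}.
FIRST(A): from A->false S S we get {false}; from A->else we get {else}; from A->λ we get {λ}. So FIRST(A) = {λ, else, false}.
FIRST(S): from S->else we get {else}; from S->H false we get {else, false}; from S->λ we get {λ}. So FIRST(S) = {λ, else, false}.
FOLLOW(S) includes $ since S is the start symbol.
FOLLOW(H): in S->H false, H is followed by false with FIRST {false}; in H->false A read H, the suffix after H is empty (adds nothing new). Thus FOLLOW(H) = {false}.
FOLLOW(A): in H->false A read H, A is followed by read H with FIRST {read}. Thus FOLLOW(A) = {read}.
FOLLOW(S): in A->false S S (occurrence 1), S is followed by S with FIRST {λ, else, false}; in A->false S S (occurrence 1), the suffix after S is nullable, so FOLLOW(S) ⊇ FOLLOW(A) = {read}; in A->false S S (occurrence 2), the suffix after S is empty, so FOLLOW(S) ⊇ FOLLOW(A) = {read}. Thus FOLLOW(S) = {$, else, false, read}.

{$, else, false, read}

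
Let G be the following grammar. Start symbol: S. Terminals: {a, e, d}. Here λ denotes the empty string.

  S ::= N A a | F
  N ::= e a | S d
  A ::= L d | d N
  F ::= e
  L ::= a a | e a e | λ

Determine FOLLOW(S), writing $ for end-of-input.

FIRST(F): from F::=e we get {e}. So FIRST(F) = {e}.
FIRST(L): from L::=a a we get {a}; from L::=e a e we get {e}; from L::=λ we get {λ}. So FIRST(L) = {λ, a, e}.
FIRST(A): from A::=L d we get {a, d, e}; from A::=d N we get {d}. So FIRST(A) = {a, d, e}.
FIRST(S): from S::=N A a we get {e}; from S::=F we get {e}. So FIRST(S) = {e}.
FIRST(N): from N::=e a we get {e}; from N::=S d we get {e}. So FIRST(N) = {e}.
FOLLOW(S) includes $ since S is the start symbol.
FOLLOW(S): in N::=S d, S is followed by d with FIRST {d}. Thus FOLLOW(S) = {$, d}.
FOLLOW(A): in S::=N A a, A is followed by a with FIRST {a}. Thus FOLLOW(A) = {a}.
FOLLOW(N): in S::=N A a, N is followed by A a with FIRST {a, d, e}; in A::=d N, the suffix after N is empty, so FOLLOW(N) ⊇ FOLLOW(A) = {a}. Thus FOLLOW(N) = {a, d, e}.
FOLLOW(F): in S::=F, the suffix after F is empty, so FOLLOW(F) ⊇ FOLLOW(S) = {$, d}. Thus FOLLOW(F) = {$, d}.
FOLLOW(L): in A::=L d, L is followed by d with FIRST {d}. Thus FOLLOW(L) = {d}.

{$, d}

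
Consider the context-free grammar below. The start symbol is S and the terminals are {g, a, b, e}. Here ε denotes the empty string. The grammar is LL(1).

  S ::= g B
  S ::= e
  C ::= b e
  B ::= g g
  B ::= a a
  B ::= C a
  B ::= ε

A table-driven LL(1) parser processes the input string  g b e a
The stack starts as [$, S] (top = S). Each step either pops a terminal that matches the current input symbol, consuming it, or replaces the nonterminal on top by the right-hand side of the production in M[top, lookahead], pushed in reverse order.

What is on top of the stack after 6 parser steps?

step 1: stack=$ S  input=g b e a $  — expand S ::= g B
step 2: stack=$ B g  input=g b e a $  — match g
step 3: stack=$ B  input=b e a $  — expand B ::= C a
step 4: stack=$ a C  input=b e a $  — expand C ::= b e
step 5: stack=$ a e b  input=b e a $  — match b
step 6: stack=$ a e  input=e a $  — match e
Stack after step 6: $ a (top = a).

a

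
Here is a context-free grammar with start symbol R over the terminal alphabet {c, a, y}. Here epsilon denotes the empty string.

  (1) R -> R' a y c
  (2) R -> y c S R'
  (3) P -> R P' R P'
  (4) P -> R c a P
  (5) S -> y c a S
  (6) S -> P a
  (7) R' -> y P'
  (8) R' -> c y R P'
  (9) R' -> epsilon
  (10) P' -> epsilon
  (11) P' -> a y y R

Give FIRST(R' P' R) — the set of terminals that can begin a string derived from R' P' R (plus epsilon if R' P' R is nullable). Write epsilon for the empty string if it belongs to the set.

FIRST(R') = {epsilon, c, y}
FIRST(P') = {epsilon, a}
FIRST(R) = {a, c, y}  (via R' a y c)
FIRST(P) = {a, c, y}  (via R P' R P', R c a P)
FIRST(S) = {a, c, y}  (via P a)
FIRST(R' P' R): take FIRST of each symbol in turn, carrying on past any symbol whose FIRST contains epsilon; result {a, c, y}.

{a, c, y}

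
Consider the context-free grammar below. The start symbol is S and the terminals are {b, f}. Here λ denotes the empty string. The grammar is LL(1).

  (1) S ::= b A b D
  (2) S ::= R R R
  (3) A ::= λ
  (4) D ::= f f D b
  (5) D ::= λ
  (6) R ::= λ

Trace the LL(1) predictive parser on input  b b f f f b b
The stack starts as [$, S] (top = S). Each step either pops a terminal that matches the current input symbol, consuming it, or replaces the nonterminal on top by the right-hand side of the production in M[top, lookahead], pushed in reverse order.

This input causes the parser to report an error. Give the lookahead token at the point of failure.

step 1: stack=$ S  input=b b f f f b b $  — expand S ::= b A b D
step 2: stack=$ D b A b  input=b b f f f b b $  — match b
step 3: stack=$ D b A  input=b f f f b b $  — expand A ::= λ
step 4: stack=$ D b  input=b f f f b b $  — match b
step 5: stack=$ D  input=f f f b b $  — expand D ::= f f D b
step 6: stack=$ b D f f  input=f f f b b $  — match f
step 7: stack=$ b D f  input=f f b b $  — match f
step 8: stack=$ b D  input=f b b $  — expand D ::= f f D b
step 9: stack=$ b b D f f  input=f b b $  — match f
step 10: stack=$ b b D f  input=b b $  — error: top is terminal f but lookahead is b

b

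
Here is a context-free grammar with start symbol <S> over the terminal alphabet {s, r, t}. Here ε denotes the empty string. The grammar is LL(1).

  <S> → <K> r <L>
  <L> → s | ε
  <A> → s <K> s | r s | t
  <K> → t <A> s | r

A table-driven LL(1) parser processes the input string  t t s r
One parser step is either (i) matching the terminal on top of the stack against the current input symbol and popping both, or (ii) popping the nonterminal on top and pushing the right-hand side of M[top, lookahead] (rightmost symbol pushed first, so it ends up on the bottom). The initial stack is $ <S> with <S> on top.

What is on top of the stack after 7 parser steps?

     Stack            Input      Action
  1  $ <S>            t t s r $  expand <S> → <K> r <L>
  2  $ <L> r <K>      t t s r $  expand <K> → t <A> s
  3  $ <L> r s <A> t  t t s r $  match t
  4  $ <L> r s <A>    t s r $    expand <A> → t
  5  $ <L> r s t      t s r $    match t
  6  $ <L> r s        s r $      match s
  7  $ <L> r          r $        match r
Stack after step 7: $ <L> (top = <L>).

<L>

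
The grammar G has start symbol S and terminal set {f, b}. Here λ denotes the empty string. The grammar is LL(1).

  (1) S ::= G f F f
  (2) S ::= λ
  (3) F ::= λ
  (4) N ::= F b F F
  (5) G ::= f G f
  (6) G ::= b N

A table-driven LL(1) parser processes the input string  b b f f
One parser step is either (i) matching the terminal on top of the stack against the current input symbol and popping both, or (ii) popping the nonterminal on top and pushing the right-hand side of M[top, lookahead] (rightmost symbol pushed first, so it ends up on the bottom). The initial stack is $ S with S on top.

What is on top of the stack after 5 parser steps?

b

step 1: stack=$ S  input=b b f f $  — expand S ::= G f F f
step 2: stack=$ f F f G  input=b b f f $  — expand G ::= b N
step 3: stack=$ f F f N b  input=b b f f $  — match b
step 4: stack=$ f F f N  input=b f f $  — expand N ::= F b F F
step 5: stack=$ f F f F F b F  input=b f f $  — expand F ::= λ
Stack after step 5: $ f F f F F b (top = b).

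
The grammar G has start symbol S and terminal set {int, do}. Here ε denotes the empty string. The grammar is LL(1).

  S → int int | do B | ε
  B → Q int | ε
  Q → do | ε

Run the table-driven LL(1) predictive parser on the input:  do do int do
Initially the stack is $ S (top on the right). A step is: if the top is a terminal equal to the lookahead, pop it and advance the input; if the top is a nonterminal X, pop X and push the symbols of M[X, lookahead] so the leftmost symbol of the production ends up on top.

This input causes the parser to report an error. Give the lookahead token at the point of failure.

do

step 1: stack=$ S  input=do do int do $  — expand S → do B
step 2: stack=$ B do  input=do do int do $  — match do
step 3: stack=$ B  input=do int do $  — expand B → Q int
step 4: stack=$ int Q  input=do int do $  — expand Q → do
step 5: stack=$ int do  input=do int do $  — match do
step 6: stack=$ int  input=int do $  — match int
step 7: stack=$  input=do $  — error: stack empty but input remains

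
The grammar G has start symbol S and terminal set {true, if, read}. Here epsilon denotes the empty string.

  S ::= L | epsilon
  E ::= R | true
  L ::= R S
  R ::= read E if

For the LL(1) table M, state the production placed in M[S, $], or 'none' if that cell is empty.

FIRST(R) = {read}
FIRST(E) = {read, true}  (via R)
FIRST(L) = {read}  (via R S)
FIRST(S) = {epsilon, read}  (via L)
FOLLOW(S) includes $ since S is the start symbol.
FOLLOW(S): in L::=R S, the suffix after S is empty, so FOLLOW(S) ⊇ FOLLOW(L) = {$}. Thus FOLLOW(S) = {$}.
FOLLOW(L): in S::=L, the suffix after L is empty, so FOLLOW(L) ⊇ FOLLOW(S) = {$}. Thus FOLLOW(L) = {$}.
For S ::= L: FIRST(L) = {read}, so it goes in M[S, t] for t ∈ {read}.
For S ::= epsilon: FIRST(epsilon) = {epsilon}, so it goes in M[S, t] for t ∈ {}; since epsilon ∈ FIRST, also for every t ∈ FOLLOW(S) = {$}.

S ::= epsilon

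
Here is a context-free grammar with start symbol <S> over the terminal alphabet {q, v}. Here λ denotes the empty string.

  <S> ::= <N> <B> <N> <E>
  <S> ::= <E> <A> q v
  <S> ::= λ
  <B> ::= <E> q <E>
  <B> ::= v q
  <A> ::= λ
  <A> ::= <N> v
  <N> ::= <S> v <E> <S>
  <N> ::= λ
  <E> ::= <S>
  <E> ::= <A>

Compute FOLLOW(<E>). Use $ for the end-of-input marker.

{$, q, v}

FIRST(<S>) = {λ, q, v}  (via <N> <B> <N> <E>, <E> <A> q v)
FIRST(<N>) = {λ, q, v}  (via <S> v <E> <S>)
FIRST(<A>) = {λ, q, v}  (via <N> v)
FIRST(<E>) = {λ, q, v}  (via <S>, <A>)
FIRST(<B>) = {q, v}  (via <E> q <E>)
FOLLOW(<S>) includes $ since <S> is the start symbol.
FOLLOW(<S>): in <N>::=<S> v <E> <S> (occurrence 1), <S> is followed by v <E> <S> with FIRST {v}; in <N>::=<S> v <E> <S> (occurrence 2), the suffix after <S> is empty, so FOLLOW(<S>) ⊇ FOLLOW(<N>) = {$, q, v}; in <E>::=<S>, the suffix after <S> is empty, so FOLLOW(<S>) ⊇ FOLLOW(<E>) = {$, q, v}. Thus FOLLOW(<S>) = {$, q, v}.
FOLLOW(<B>): in <S>::=<N> <B> <N> <E>, <B> is followed by <N> <E> with FIRST {λ, q, v}; in <S>::=<N> <B> <N> <E>, the suffix after <B> is nullable, so FOLLOW(<B>) ⊇ FOLLOW(<S>) = {$, q, v}. Thus FOLLOW(<B>) = {$, q, v}.
FOLLOW(<N>): in <S>::=<N> <B> <N> <E> (occurrence 1), <N> is followed by <B> <N> <E> with FIRST {q, v}; in <S>::=<N> <B> <N> <E> (occurrence 2), <N> is followed by <E> with FIRST {λ, q, v}; in <S>::=<N> <B> <N> <E> (occurrence 2), the suffix after <N> is nullable, so FOLLOW(<N>) ⊇ FOLLOW(<S>) = {$, q, v}; in <A>::=<N> v, <N> is followed by v with FIRST {v}. Thus FOLLOW(<N>) = {$, q, v}.
FOLLOW(<E>): in <S>::=<N> <B> <N> <E>, the suffix after <E> is empty, so FOLLOW(<E>) ⊇ FOLLOW(<S>) = {$, q, v}; in <S>::=<E> <A> q v, <E> is followed by <A> q v with FIRST {q, v}; in <B>::=<E> q <E> (occurrence 1), <E> is followed by q <E> with FIRST {q}; in <B>::=<E> q <E> (occurrence 2), the suffix after <E> is empty, so FOLLOW(<E>) ⊇ FOLLOW(<B>) = {$, q, v}; in <N>::=<S> v <E> <S>, <E> is followed by <S> with FIRST {λ, q, v}; in <N>::=<S> v <E> <S>, the suffix after <E> is nullable, so FOLLOW(<E>) ⊇ FOLLOW(<N>) = {$, q, v}. Thus FOLLOW(<E>) = {$, q, v}.
FOLLOW(<A>): in <S>::=<E> <A> q v, <A> is followed by q v with FIRST {q}; in <E>::=<A>, the suffix after <A> is empty, so FOLLOW(<A>) ⊇ FOLLOW(<E>) = {$, q, v}. Thus FOLLOW(<A>) = {$, q, v}.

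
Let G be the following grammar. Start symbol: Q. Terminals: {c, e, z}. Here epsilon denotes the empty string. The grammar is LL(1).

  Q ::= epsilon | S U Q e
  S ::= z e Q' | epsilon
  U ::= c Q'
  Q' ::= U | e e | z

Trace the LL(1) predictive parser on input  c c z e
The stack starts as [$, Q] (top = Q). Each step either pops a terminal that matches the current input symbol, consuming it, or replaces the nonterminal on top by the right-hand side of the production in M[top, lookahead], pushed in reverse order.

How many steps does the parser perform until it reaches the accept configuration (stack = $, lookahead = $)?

11

      Stack       Input      Action
   1  $ Q         c c z e $  expand Q ::= S U Q e
   2  $ e Q U S   c c z e $  expand S ::= epsilon
   3  $ e Q U     c c z e $  expand U ::= c Q'
   4  $ e Q Q' c  c c z e $  match c
   5  $ e Q Q'    c z e $    expand Q' ::= U
   6  $ e Q U     c z e $    expand U ::= c Q'
   7  $ e Q Q' c  c z e $    match c
   8  $ e Q Q'    z e $      expand Q' ::= z
   9  $ e Q z     z e $      match z
  10  $ e Q       e $        expand Q ::= epsilon
  11  $ e         e $        match e
Accept reached after 11 steps.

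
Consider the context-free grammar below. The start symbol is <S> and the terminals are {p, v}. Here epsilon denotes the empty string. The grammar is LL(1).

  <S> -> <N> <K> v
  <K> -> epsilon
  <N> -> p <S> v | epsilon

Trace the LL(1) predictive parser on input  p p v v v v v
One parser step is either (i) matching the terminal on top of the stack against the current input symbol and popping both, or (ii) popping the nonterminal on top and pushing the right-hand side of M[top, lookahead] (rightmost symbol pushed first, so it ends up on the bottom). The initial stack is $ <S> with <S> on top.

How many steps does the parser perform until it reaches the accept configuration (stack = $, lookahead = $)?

16

step 1: stack=$ <S>  input=p p v v v v v $  — expand <S> -> <N> <K> v
step 2: stack=$ v <K> <N>  input=p p v v v v v $  — expand <N> -> p <S> v
step 3: stack=$ v <K> v <S> p  input=p p v v v v v $  — match p
step 4: stack=$ v <K> v <S>  input=p v v v v v $  — expand <S> -> <N> <K> v
step 5: stack=$ v <K> v v <K> <N>  input=p v v v v v $  — expand <N> -> p <S> v
step 6: stack=$ v <K> v v <K> v <S> p  input=p v v v v v $  — match p
step 7: stack=$ v <K> v v <K> v <S>  input=v v v v v $  — expand <S> -> <N> <K> v
step 8: stack=$ v <K> v v <K> v v <K> <N>  input=v v v v v $  — expand <N> -> epsilon
step 9: stack=$ v <K> v v <K> v v <K>  input=v v v v v $  — expand <K> -> epsilon
step 10: stack=$ v <K> v v <K> v v  input=v v v v v $  — match v
step 11: stack=$ v <K> v v <K> v  input=v v v v $  — match v
step 12: stack=$ v <K> v v <K>  input=v v v $  — expand <K> -> epsilon
step 13: stack=$ v <K> v v  input=v v v $  — match v
step 14: stack=$ v <K> v  input=v v $  — match v
step 15: stack=$ v <K>  input=v $  — expand <K> -> epsilon
step 16: stack=$ v  input=v $  — match v
Accept reached after 16 steps.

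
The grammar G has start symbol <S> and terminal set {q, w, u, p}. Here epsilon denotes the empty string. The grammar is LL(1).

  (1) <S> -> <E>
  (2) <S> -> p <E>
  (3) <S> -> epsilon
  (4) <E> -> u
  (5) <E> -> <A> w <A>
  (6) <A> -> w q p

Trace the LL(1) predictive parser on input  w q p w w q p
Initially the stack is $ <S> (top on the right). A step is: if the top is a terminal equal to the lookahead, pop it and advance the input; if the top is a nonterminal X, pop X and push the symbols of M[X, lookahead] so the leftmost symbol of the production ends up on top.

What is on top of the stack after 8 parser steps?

     Stack          Input            Action
  1  $ <S>          w q p w w q p $  expand <S> -> <E>
  2  $ <E>          w q p w w q p $  expand <E> -> <A> w <A>
  3  $ <A> w <A>    w q p w w q p $  expand <A> -> w q p
  4  $ <A> w p q w  w q p w w q p $  match w
  5  $ <A> w p q    q p w w q p $    match q
  6  $ <A> w p      p w w q p $      match p
  7  $ <A> w        w w q p $        match w
  8  $ <A>          w q p $          expand <A> -> w q p
Stack after step 8: $ p q w (top = w).

w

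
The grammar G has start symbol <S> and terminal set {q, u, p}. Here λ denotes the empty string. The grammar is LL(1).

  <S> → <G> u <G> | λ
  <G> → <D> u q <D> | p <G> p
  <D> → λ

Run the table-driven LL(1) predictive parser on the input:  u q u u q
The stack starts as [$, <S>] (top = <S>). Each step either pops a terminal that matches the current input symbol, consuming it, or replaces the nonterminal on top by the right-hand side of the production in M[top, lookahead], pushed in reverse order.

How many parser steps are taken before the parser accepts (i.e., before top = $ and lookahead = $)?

12

step 1: stack=$ <S>  input=u q u u q $  — expand <S> → <G> u <G>
step 2: stack=$ <G> u <G>  input=u q u u q $  — expand <G> → <D> u q <D>
step 3: stack=$ <G> u <D> q u <D>  input=u q u u q $  — expand <D> → λ
step 4: stack=$ <G> u <D> q u  input=u q u u q $  — match u
step 5: stack=$ <G> u <D> q  input=q u u q $  — match q
step 6: stack=$ <G> u <D>  input=u u q $  — expand <D> → λ
step 7: stack=$ <G> u  input=u u q $  — match u
step 8: stack=$ <G>  input=u q $  — expand <G> → <D> u q <D>
step 9: stack=$ <D> q u <D>  input=u q $  — expand <D> → λ
step 10: stack=$ <D> q u  input=u q $  — match u
step 11: stack=$ <D> q  input=q $  — match q
step 12: stack=$ <D>  input=$  — expand <D> → λ
Accept reached after 12 steps.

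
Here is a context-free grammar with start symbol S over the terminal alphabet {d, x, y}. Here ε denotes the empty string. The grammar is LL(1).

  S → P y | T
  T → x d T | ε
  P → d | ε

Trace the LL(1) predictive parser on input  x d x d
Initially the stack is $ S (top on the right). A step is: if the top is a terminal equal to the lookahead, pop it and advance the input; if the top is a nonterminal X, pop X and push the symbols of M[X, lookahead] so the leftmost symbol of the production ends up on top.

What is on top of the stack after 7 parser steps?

T

     Stack    Input      Action
  1  $ S      x d x d $  expand S → T
  2  $ T      x d x d $  expand T → x d T
  3  $ T d x  x d x d $  match x
  4  $ T d    d x d $    match d
  5  $ T      x d $      expand T → x d T
  6  $ T d x  x d $      match x
  7  $ T d    d $        match d
Stack after step 7: $ T (top = T).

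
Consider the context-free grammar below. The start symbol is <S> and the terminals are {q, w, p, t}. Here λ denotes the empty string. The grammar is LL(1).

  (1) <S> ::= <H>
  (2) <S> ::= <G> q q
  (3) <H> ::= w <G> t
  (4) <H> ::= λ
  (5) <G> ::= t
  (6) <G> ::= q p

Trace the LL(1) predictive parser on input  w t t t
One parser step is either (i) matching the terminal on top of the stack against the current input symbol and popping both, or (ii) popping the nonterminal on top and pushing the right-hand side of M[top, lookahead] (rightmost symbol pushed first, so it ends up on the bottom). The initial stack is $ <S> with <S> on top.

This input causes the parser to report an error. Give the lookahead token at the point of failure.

t

     Stack      Input      Action
  1  $ <S>      w t t t $  expand <S> ::= <H>
  2  $ <H>      w t t t $  expand <H> ::= w <G> t
  3  $ t <G> w  w t t t $  match w
  4  $ t <G>    t t t $    expand <G> ::= t
  5  $ t t      t t t $    match t
  6  $ t        t t $      match t
  7  $          t $        error: stack empty but input remains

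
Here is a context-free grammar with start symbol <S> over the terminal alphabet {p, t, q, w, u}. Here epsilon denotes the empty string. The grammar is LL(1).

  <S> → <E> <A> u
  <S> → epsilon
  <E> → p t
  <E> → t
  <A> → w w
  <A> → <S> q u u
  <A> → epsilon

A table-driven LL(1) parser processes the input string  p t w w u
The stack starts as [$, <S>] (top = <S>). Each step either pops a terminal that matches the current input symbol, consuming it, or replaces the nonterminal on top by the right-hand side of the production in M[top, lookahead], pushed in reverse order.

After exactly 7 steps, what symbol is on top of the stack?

     Stack        Input        Action
  1  $ <S>        p t w w u $  expand <S> → <E> <A> u
  2  $ u <A> <E>  p t w w u $  expand <E> → p t
  3  $ u <A> t p  p t w w u $  match p
  4  $ u <A> t    t w w u $    match t
  5  $ u <A>      w w u $      expand <A> → w w
  6  $ u w w      w w u $      match w
  7  $ u w        w u $        match w
Stack after step 7: $ u (top = u).

u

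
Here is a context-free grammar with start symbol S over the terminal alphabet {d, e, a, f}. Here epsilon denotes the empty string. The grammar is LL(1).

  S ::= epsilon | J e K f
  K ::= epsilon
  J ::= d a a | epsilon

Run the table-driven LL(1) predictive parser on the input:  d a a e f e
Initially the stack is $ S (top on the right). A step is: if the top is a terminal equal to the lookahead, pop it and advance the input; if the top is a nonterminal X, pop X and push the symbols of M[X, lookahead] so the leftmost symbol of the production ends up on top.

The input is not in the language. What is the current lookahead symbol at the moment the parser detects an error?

e

     Stack          Input          Action
  1  $ S            d a a e f e $  expand S ::= J e K f
  2  $ f K e J      d a a e f e $  expand J ::= d a a
  3  $ f K e a a d  d a a e f e $  match d
  4  $ f K e a a    a a e f e $    match a
  5  $ f K e a      a e f e $      match a
  6  $ f K e        e f e $        match e
  7  $ f K          f e $          expand K ::= epsilon
  8  $ f            f e $          match f
  9  $              e $            error: stack empty but input remains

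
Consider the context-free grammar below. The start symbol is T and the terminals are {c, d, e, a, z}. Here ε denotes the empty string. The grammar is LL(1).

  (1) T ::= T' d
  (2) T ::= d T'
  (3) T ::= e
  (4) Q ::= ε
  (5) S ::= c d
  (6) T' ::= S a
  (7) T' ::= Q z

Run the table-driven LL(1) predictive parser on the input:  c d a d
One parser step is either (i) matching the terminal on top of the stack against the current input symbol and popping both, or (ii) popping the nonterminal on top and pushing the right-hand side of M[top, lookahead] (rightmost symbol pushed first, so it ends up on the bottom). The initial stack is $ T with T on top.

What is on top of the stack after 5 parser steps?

     Stack      Input      Action
  1  $ T        c d a d $  expand T ::= T' d
  2  $ d T'     c d a d $  expand T' ::= S a
  3  $ d a S    c d a d $  expand S ::= c d
  4  $ d a d c  c d a d $  match c
  5  $ d a d    d a d $    match d
Stack after step 5: $ d a (top = a).

a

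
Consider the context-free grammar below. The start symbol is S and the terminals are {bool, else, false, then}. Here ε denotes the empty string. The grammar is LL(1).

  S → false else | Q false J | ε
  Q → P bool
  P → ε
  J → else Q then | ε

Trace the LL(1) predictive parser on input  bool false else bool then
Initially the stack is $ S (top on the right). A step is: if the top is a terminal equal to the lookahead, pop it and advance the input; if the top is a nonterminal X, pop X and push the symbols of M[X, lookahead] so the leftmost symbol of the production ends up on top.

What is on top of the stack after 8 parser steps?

P

step 1: stack=$ S  input=bool false else bool then $  — expand S → Q false J
step 2: stack=$ J false Q  input=bool false else bool then $  — expand Q → P bool
step 3: stack=$ J false bool P  input=bool false else bool then $  — expand P → ε
step 4: stack=$ J false bool  input=bool false else bool then $  — match bool
step 5: stack=$ J false  input=false else bool then $  — match false
step 6: stack=$ J  input=else bool then $  — expand J → else Q then
step 7: stack=$ then Q else  input=else bool then $  — match else
step 8: stack=$ then Q  input=bool then $  — expand Q → P bool
Stack after step 8: $ then bool P (top = P).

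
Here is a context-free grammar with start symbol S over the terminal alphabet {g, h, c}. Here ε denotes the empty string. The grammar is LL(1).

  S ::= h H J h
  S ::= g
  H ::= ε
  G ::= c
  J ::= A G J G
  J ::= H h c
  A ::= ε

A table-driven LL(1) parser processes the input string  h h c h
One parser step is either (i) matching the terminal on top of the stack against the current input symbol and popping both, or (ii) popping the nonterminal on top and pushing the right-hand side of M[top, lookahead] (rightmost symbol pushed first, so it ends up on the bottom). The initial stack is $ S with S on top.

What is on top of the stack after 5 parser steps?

h

     Stack      Input      Action
  1  $ S        h h c h $  expand S ::= h H J h
  2  $ h J H h  h h c h $  match h
  3  $ h J H    h c h $    expand H ::= ε
  4  $ h J      h c h $    expand J ::= H h c
  5  $ h c h H  h c h $    expand H ::= ε
Stack after step 5: $ h c h (top = h).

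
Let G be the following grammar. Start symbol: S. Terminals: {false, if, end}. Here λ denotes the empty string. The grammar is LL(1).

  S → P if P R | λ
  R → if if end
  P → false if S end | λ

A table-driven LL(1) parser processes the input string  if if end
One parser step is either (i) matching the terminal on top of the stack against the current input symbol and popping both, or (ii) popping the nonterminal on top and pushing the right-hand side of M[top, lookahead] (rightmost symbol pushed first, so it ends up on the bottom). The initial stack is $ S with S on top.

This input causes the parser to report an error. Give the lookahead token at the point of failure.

step 1: stack=$ S  input=if if end $  — expand S → P if P R
step 2: stack=$ R P if P  input=if if end $  — expand P → λ
step 3: stack=$ R P if  input=if if end $  — match if
step 4: stack=$ R P  input=if end $  — expand P → λ
step 5: stack=$ R  input=if end $  — expand R → if if end
step 6: stack=$ end if if  input=if end $  — match if
step 7: stack=$ end if  input=end $  — error: top is terminal if but lookahead is end

end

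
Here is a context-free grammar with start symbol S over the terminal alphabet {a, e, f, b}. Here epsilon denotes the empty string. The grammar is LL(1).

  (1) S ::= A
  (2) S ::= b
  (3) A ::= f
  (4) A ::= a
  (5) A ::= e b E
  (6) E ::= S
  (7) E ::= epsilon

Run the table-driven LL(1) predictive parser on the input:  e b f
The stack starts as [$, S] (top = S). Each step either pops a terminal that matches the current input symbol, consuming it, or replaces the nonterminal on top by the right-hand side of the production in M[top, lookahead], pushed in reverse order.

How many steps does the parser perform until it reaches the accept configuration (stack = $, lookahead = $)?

     Stack    Input    Action
  1  $ S      e b f $  expand S ::= A
  2  $ A      e b f $  expand A ::= e b E
  3  $ E b e  e b f $  match e
  4  $ E b    b f $    match b
  5  $ E      f $      expand E ::= S
  6  $ S      f $      expand S ::= A
  7  $ A      f $      expand A ::= f
  8  $ f      f $      match f
Accept reached after 8 steps.

8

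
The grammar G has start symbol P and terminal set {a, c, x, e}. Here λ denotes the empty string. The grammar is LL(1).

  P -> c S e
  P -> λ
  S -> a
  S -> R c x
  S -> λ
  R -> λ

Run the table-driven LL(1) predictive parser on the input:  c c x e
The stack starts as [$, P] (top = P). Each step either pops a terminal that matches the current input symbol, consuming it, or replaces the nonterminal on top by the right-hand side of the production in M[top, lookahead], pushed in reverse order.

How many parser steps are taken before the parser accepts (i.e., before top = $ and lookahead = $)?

step 1: stack=$ P  input=c c x e $  — expand P -> c S e
step 2: stack=$ e S c  input=c c x e $  — match c
step 3: stack=$ e S  input=c x e $  — expand S -> R c x
step 4: stack=$ e x c R  input=c x e $  — expand R -> λ
step 5: stack=$ e x c  input=c x e $  — match c
step 6: stack=$ e x  input=x e $  — match x
step 7: stack=$ e  input=e $  — match e
Accept reached after 7 steps.

7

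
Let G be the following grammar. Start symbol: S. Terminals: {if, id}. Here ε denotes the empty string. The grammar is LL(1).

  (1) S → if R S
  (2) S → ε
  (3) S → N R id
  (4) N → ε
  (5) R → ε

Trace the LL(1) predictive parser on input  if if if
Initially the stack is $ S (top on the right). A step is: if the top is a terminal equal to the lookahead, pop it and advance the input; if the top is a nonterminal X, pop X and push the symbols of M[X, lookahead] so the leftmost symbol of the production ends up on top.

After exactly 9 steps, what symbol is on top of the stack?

S

     Stack     Input       Action
  1  $ S       if if if $  expand S → if R S
  2  $ S R if  if if if $  match if
  3  $ S R     if if $     expand R → ε
  4  $ S       if if $     expand S → if R S
  5  $ S R if  if if $     match if
  6  $ S R     if $        expand R → ε
  7  $ S       if $        expand S → if R S
  8  $ S R if  if $        match if
  9  $ S R     $           expand R → ε
Stack after step 9: $ S (top = S).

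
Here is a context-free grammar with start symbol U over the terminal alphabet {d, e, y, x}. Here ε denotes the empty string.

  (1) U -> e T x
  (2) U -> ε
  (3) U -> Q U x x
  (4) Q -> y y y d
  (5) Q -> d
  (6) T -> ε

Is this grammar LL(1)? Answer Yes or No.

FIRST(U) = {ε, d, e, y}
FIRST(Q) = {d, y}
FIRST(T) = {ε}
FOLLOW(U) = {$, x}
FOLLOW(Q) = {d, e, x, y}
FOLLOW(T) = {x}
Each cell of M receives at most one production.

Yes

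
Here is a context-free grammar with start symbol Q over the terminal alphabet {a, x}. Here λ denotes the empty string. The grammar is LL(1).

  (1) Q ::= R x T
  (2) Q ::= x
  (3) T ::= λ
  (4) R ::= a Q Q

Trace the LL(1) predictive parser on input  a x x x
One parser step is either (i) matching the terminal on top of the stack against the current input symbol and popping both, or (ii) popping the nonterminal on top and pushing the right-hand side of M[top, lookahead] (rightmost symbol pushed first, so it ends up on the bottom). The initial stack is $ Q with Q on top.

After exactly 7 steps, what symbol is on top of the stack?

x

step 1: stack=$ Q  input=a x x x $  — expand Q ::= R x T
step 2: stack=$ T x R  input=a x x x $  — expand R ::= a Q Q
step 3: stack=$ T x Q Q a  input=a x x x $  — match a
step 4: stack=$ T x Q Q  input=x x x $  — expand Q ::= x
step 5: stack=$ T x Q x  input=x x x $  — match x
step 6: stack=$ T x Q  input=x x $  — expand Q ::= x
step 7: stack=$ T x x  input=x x $  — match x
Stack after step 7: $ T x (top = x).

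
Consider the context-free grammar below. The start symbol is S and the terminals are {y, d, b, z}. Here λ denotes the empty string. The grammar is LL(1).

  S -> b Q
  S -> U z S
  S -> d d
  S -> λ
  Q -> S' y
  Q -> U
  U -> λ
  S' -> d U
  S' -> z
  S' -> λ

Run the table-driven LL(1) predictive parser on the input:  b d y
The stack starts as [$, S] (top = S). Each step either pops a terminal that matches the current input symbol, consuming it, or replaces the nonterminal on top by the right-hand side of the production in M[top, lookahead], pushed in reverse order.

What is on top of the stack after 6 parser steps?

step 1: stack=$ S  input=b d y $  — expand S -> b Q
step 2: stack=$ Q b  input=b d y $  — match b
step 3: stack=$ Q  input=d y $  — expand Q -> S' y
step 4: stack=$ y S'  input=d y $  — expand S' -> d U
step 5: stack=$ y U d  input=d y $  — match d
step 6: stack=$ y U  input=y $  — expand U -> λ
Stack after step 6: $ y (top = y).

y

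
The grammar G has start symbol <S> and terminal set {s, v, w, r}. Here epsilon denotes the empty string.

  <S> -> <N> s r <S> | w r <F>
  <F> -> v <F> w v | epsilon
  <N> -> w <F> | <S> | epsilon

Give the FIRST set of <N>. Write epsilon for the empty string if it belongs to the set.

{epsilon, s, w}

FIRST(<F>): from <F>->v <F> w v we get {v}; from <F>->epsilon we get {epsilon}. So FIRST(<F>) = {epsilon, v}.
FIRST(<S>): from <S>-><N> s r <S> we get {s, w}; from <S>->w r <F> we get {w}. So FIRST(<S>) = {s, w}.
FIRST(<N>): from <N>->w <F> we get {w}; from <N>-><S> we get {s, w}; from <N>->epsilon we get {epsilon}. So FIRST(<N>) = {epsilon, s, w}.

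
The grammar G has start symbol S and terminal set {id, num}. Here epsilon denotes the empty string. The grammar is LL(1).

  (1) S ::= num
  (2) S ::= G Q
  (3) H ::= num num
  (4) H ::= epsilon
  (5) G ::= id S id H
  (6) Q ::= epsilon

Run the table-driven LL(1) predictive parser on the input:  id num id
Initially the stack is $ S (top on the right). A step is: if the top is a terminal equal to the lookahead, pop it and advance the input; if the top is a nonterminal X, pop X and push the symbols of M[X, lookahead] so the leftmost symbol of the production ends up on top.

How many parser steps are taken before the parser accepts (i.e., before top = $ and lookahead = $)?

8

     Stack          Input        Action
  1  $ S            id num id $  expand S ::= G Q
  2  $ Q G          id num id $  expand G ::= id S id H
  3  $ Q H id S id  id num id $  match id
  4  $ Q H id S     num id $     expand S ::= num
  5  $ Q H id num   num id $     match num
  6  $ Q H id       id $         match id
  7  $ Q H          $            expand H ::= epsilon
  8  $ Q            $            expand Q ::= epsilon
Accept reached after 8 steps.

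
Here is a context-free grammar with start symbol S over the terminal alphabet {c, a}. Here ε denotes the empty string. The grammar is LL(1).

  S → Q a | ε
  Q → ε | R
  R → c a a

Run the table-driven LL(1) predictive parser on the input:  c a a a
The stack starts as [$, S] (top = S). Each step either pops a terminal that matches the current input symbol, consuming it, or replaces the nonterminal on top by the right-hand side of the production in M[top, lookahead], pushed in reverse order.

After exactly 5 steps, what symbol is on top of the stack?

     Stack      Input      Action
  1  $ S        c a a a $  expand S → Q a
  2  $ a Q      c a a a $  expand Q → R
  3  $ a R      c a a a $  expand R → c a a
  4  $ a a a c  c a a a $  match c
  5  $ a a a    a a a $    match a
Stack after step 5: $ a a (top = a).

a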